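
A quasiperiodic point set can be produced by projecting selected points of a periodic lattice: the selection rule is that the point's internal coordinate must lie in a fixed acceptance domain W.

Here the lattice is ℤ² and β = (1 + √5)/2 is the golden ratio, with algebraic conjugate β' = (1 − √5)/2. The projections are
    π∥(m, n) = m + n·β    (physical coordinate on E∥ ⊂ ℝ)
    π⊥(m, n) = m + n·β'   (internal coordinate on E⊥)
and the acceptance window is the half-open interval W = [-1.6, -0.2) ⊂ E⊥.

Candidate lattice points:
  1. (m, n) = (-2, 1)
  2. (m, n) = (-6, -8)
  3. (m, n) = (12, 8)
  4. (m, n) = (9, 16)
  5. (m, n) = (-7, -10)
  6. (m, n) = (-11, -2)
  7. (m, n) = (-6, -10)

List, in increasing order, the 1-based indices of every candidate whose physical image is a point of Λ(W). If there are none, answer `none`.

2, 4, 5

Compute β' = (1−√5)/2 = -0.6180, so π⊥(m,n) = m -0.6180·n.
[1] lift (-2,1): star map gives -2.6180; window check -1.6 ≤ -2.6180 < -0.2 is false → out
[2] lift (-6,-8): star map gives -1.0557; window check -1.6 ≤ -1.0557 < -0.2 is true → IN Λ
[3] lift (12,8): star map gives 7.0557; window check -1.6 ≤ 7.0557 < -0.2 is false → out
[4] lift (9,16): star map gives -0.8885; window check -1.6 ≤ -0.8885 < -0.2 is true → IN Λ
[5] lift (-7,-10): star map gives -0.8197; window check -1.6 ≤ -0.8197 < -0.2 is true → IN Λ
[6] lift (-11,-2): star map gives -9.7639; window check -1.6 ≤ -9.7639 < -0.2 is false → out
[7] lift (-6,-10): star map gives 0.1803; window check -1.6 ≤ 0.1803 < -0.2 is false → out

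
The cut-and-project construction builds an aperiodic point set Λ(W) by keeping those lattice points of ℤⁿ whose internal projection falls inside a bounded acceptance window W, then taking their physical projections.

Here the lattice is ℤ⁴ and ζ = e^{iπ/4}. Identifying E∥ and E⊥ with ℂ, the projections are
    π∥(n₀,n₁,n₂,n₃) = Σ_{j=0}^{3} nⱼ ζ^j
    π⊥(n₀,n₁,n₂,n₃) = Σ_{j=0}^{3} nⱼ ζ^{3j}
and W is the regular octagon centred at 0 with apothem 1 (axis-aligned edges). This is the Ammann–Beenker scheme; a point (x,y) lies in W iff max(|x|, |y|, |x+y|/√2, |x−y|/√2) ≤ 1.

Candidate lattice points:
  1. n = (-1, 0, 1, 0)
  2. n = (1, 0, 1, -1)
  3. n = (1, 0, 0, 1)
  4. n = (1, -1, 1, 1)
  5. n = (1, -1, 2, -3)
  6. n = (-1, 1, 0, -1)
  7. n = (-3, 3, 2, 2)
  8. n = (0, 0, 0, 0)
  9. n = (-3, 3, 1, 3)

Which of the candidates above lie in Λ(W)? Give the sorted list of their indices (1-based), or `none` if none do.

8

Internal map: ζ^{3j} for j=0..3 gives (1,0), (−√2/2,√2/2), (0,−1), (√2/2,√2/2).
candidate 1: n = (-1, 0, 1, 0) → π⊥ ≈ (-1.0000, -1.0000); max(|x|,|y|,|x±y|/√2) = 1.4142 > 1 ⇒ ∉ W
candidate 2: n = (1, 0, 1, -1) → π⊥ ≈ (+0.2929, -1.7071); max(|x|,|y|,|x±y|/√2) = 1.7071 > 1 ⇒ ∉ W
candidate 3: n = (1, 0, 0, 1) → π⊥ ≈ (+1.7071, +0.7071); max(|x|,|y|,|x±y|/√2) = 1.7071 > 1 ⇒ ∉ W
candidate 4: n = (1, -1, 1, 1) → π⊥ ≈ (+2.4142, -1.0000); max(|x|,|y|,|x±y|/√2) = 2.4142 > 1 ⇒ ∉ W
candidate 5: n = (1, -1, 2, -3) → π⊥ ≈ (-0.4142, -4.8284); max(|x|,|y|,|x±y|/√2) = 4.8284 > 1 ⇒ ∉ W
candidate 6: n = (-1, 1, 0, -1) → π⊥ ≈ (-2.4142, +0.0000); max(|x|,|y|,|x±y|/√2) = 2.4142 > 1 ⇒ ∉ W
candidate 7: n = (-3, 3, 2, 2) → π⊥ ≈ (-3.7071, +1.5355); max(|x|,|y|,|x±y|/√2) = 3.7071 > 1 ⇒ ∉ W
candidate 8: n = (0, 0, 0, 0) → π⊥ ≈ (+0.0000, +0.0000); max(|x|,|y|,|x±y|/√2) = 0.0000 ≤ 1 ⇒ ∈ W
candidate 9: n = (-3, 3, 1, 3) → π⊥ ≈ (-3.0000, +3.2426); max(|x|,|y|,|x±y|/√2) = 4.4142 > 1 ⇒ ∉ W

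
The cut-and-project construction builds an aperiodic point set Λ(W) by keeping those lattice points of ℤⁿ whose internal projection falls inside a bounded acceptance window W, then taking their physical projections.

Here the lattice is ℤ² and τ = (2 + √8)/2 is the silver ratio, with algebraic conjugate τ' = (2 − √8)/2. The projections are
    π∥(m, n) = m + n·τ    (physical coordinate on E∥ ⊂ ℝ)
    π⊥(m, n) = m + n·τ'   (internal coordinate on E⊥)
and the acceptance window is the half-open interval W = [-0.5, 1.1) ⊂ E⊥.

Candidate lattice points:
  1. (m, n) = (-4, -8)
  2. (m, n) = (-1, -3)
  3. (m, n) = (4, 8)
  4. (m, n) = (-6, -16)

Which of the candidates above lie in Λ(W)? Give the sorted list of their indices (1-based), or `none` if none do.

2, 3, 4

Compute τ' = (2−√8)/2 = -0.414214, so π⊥(m,n) = m -0.414214·n.
#1 (-4,-8): internal coord -4 + (-8)·τ' = -0.686292; -0.686292 ∉ [-0.5, 1.1) → out
#2 (-1,-3): internal coord -1 + (-3)·τ' = +0.242641; +0.242641 ∈ [-0.5, 1.1) → IN Λ
#3 (4,8): internal coord 4 + (8)·τ' = +0.686292; +0.686292 ∈ [-0.5, 1.1) → IN Λ
#4 (-6,-16): internal coord -6 + (-16)·τ' = +0.627417; +0.627417 ∈ [-0.5, 1.1) → IN Λ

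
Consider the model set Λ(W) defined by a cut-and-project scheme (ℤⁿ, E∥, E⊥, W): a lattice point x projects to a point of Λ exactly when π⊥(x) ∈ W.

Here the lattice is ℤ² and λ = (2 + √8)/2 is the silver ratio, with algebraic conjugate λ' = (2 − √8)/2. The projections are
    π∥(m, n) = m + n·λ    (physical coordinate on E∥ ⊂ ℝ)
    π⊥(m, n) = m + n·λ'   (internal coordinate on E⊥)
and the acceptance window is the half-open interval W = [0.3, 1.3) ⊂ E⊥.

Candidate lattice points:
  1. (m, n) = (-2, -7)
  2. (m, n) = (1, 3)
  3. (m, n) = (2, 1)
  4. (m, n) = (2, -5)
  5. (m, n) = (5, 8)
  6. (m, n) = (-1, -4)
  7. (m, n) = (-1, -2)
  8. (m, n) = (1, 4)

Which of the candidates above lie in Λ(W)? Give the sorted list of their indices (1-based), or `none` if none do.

1, 6

λ' = (2−√8)/2 ≈ -0.41421.
[1] lift (-2,-7): star map gives 0.89949; window check 0.3 ≤ 0.89949 < 1.3 is true → IN Λ
[2] lift (1,3): star map gives -0.24264; window check 0.3 ≤ -0.24264 < 1.3 is false → out
[3] lift (2,1): star map gives 1.58579; window check 0.3 ≤ 1.58579 < 1.3 is false → out
[4] lift (2,-5): star map gives 4.07107; window check 0.3 ≤ 4.07107 < 1.3 is false → out
[5] lift (5,8): star map gives 1.68629; window check 0.3 ≤ 1.68629 < 1.3 is false → out
[6] lift (-1,-4): star map gives 0.65685; window check 0.3 ≤ 0.65685 < 1.3 is true → IN Λ
[7] lift (-1,-2): star map gives -0.17157; window check 0.3 ≤ -0.17157 < 1.3 is false → out
[8] lift (1,4): star map gives -0.65685; window check 0.3 ≤ -0.65685 < 1.3 is false → out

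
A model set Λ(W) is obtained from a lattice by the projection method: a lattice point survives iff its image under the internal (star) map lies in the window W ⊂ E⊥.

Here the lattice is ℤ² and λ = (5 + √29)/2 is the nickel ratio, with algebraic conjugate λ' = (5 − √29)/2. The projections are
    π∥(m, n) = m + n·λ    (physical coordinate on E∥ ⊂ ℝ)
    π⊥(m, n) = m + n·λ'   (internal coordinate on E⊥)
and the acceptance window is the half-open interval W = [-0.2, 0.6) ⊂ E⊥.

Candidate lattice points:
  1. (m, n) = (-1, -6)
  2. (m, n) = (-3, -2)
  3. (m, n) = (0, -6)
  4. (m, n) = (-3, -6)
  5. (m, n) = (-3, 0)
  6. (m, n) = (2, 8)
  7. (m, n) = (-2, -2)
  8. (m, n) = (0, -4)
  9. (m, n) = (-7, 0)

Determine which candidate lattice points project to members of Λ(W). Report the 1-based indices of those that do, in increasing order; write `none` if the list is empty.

Numerically λ ≈ 5.19258 and λ' = −1/λ ≈ -0.19258.
candidate 1: (m,n)=(-1,-6) → π∥ = -1-6·λ ≈ -32.15549, π⊥ = -1-6·λ' ≈ 0.15549 ∈ [-0.2, 0.6) ⇒ IN Λ
candidate 2: (m,n)=(-3,-2) → π∥ = -3-2·λ ≈ -13.38516, π⊥ = -3-2·λ' ≈ -2.61484 ∉ [-0.2, 0.6) ⇒ out
candidate 3: (m,n)=(0,-6) → π∥ = 0-6·λ ≈ -31.15549, π⊥ = 0-6·λ' ≈ 1.15549 ∉ [-0.2, 0.6) ⇒ out
candidate 4: (m,n)=(-3,-6) → π∥ = -3-6·λ ≈ -34.15549, π⊥ = -3-6·λ' ≈ -1.84451 ∉ [-0.2, 0.6) ⇒ out
candidate 5: (m,n)=(-3,0) → π∥ = -3+0·λ ≈ -3.00000, π⊥ = -3+0·λ' ≈ -3.00000 ∉ [-0.2, 0.6) ⇒ out
candidate 6: (m,n)=(2,8) → π∥ = 2+8·λ ≈ 43.54066, π⊥ = 2+8·λ' ≈ 0.45934 ∈ [-0.2, 0.6) ⇒ IN Λ
candidate 7: (m,n)=(-2,-2) → π∥ = -2-2·λ ≈ -12.38516, π⊥ = -2-2·λ' ≈ -1.61484 ∉ [-0.2, 0.6) ⇒ out
candidate 8: (m,n)=(0,-4) → π∥ = 0-4·λ ≈ -20.77033, π⊥ = 0-4·λ' ≈ 0.77033 ∉ [-0.2, 0.6) ⇒ out
candidate 9: (m,n)=(-7,0) → π∥ = -7+0·λ ≈ -7.00000, π⊥ = -7+0·λ' ≈ -7.00000 ∉ [-0.2, 0.6) ⇒ out

1, 6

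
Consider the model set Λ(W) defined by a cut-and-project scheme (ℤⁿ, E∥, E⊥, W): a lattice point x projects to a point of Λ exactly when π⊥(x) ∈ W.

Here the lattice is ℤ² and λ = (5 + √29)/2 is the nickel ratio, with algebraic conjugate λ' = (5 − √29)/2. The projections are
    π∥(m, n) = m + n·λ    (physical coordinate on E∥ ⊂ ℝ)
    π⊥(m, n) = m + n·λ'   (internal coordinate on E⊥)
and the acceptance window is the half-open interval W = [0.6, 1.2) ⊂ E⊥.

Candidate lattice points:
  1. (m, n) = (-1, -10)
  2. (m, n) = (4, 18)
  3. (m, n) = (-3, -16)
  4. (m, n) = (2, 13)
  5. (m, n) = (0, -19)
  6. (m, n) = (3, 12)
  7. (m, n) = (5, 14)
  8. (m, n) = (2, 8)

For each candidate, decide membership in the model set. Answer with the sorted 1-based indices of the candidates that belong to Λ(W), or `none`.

1, 6

λ' = (5−√29)/2 ≈ -0.1926.
#1 (-1,-10): internal coord -1 + (-10)·λ' = +0.9258; +0.9258 ∈ [0.6, 1.2) → IN Λ
#2 (4,18): internal coord 4 + (18)·λ' = +0.5335; +0.5335 ∉ [0.6, 1.2) → out
#3 (-3,-16): internal coord -3 + (-16)·λ' = +0.0813; +0.0813 ∉ [0.6, 1.2) → out
#4 (2,13): internal coord 2 + (13)·λ' = -0.5036; -0.5036 ∉ [0.6, 1.2) → out
#5 (0,-19): internal coord 0 + (-19)·λ' = +3.6591; +3.6591 ∉ [0.6, 1.2) → out
#6 (3,12): internal coord 3 + (12)·λ' = +0.6890; +0.6890 ∈ [0.6, 1.2) → IN Λ
#7 (5,14): internal coord 5 + (14)·λ' = +2.3038; +2.3038 ∉ [0.6, 1.2) → out
#8 (2,8): internal coord 2 + (8)·λ' = +0.4593; +0.4593 ∉ [0.6, 1.2) → out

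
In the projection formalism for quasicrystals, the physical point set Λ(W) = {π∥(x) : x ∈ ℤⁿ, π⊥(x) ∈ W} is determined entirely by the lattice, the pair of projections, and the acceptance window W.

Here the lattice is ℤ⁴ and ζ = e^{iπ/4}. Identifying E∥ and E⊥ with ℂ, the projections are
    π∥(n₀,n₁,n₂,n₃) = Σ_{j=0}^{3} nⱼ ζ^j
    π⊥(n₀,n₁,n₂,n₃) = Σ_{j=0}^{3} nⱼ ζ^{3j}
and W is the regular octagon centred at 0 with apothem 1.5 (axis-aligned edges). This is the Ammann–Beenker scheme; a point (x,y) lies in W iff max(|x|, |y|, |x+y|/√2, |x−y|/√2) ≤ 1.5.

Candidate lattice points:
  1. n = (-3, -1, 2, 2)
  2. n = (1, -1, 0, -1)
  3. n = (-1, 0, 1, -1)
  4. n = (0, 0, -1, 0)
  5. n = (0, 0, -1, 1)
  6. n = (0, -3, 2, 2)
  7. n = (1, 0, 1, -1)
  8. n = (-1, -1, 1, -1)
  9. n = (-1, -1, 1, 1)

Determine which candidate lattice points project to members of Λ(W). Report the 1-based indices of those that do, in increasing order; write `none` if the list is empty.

4, 9

Internal map: ζ^{3j} for j=0..3 gives (1,0), (−√2/2,√2/2), (0,−1), (√2/2,√2/2).
candidate 1: n = (-3, -1, 2, 2) → π⊥ ≈ (-0.878680, -1.292893); max(|x|,|y|,|x±y|/√2) = 1.535534 > 1.5 ⇒ ∉ W
candidate 2: n = (1, -1, 0, -1) → π⊥ ≈ (+1.000000, -1.414214); max(|x|,|y|,|x±y|/√2) = 1.707107 > 1.5 ⇒ ∉ W
candidate 3: n = (-1, 0, 1, -1) → π⊥ ≈ (-1.707107, -1.707107); max(|x|,|y|,|x±y|/√2) = 2.414214 > 1.5 ⇒ ∉ W
candidate 4: n = (0, 0, -1, 0) → π⊥ ≈ (+0.000000, +1.000000); max(|x|,|y|,|x±y|/√2) = 1.000000 ≤ 1.5 ⇒ ∈ W
candidate 5: n = (0, 0, -1, 1) → π⊥ ≈ (+0.707107, +1.707107); max(|x|,|y|,|x±y|/√2) = 1.707107 > 1.5 ⇒ ∉ W
candidate 6: n = (0, -3, 2, 2) → π⊥ ≈ (+3.535534, -2.707107); max(|x|,|y|,|x±y|/√2) = 4.414214 > 1.5 ⇒ ∉ W
candidate 7: n = (1, 0, 1, -1) → π⊥ ≈ (+0.292893, -1.707107); max(|x|,|y|,|x±y|/√2) = 1.707107 > 1.5 ⇒ ∉ W
candidate 8: n = (-1, -1, 1, -1) → π⊥ ≈ (-1.000000, -2.414214); max(|x|,|y|,|x±y|/√2) = 2.414214 > 1.5 ⇒ ∉ W
candidate 9: n = (-1, -1, 1, 1) → π⊥ ≈ (+0.414214, -1.000000); max(|x|,|y|,|x±y|/√2) = 1.000000 ≤ 1.5 ⇒ ∈ W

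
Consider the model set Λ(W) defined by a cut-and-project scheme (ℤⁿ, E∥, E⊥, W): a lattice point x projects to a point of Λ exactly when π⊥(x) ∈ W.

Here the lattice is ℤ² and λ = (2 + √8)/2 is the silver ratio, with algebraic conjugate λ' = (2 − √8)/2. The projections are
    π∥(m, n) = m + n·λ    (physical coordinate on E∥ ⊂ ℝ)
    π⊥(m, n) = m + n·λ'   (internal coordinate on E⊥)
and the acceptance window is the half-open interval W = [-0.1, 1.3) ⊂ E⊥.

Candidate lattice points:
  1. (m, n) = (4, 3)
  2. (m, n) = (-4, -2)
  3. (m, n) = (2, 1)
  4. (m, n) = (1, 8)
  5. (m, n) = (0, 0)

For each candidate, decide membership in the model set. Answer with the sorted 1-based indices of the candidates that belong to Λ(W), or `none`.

5

λ' = (2−√8)/2 ≈ -0.414214.
candidate 1: (m,n)=(4,3) → π∥ = 4+3·λ ≈ 11.242641, π⊥ = 4+3·λ' ≈ 2.757359 ∉ [-0.1, 1.3) ⇒ out
candidate 2: (m,n)=(-4,-2) → π∥ = -4-2·λ ≈ -8.828427, π⊥ = -4-2·λ' ≈ -3.171573 ∉ [-0.1, 1.3) ⇒ out
candidate 3: (m,n)=(2,1) → π∥ = 2+1·λ ≈ 4.414214, π⊥ = 2+1·λ' ≈ 1.585786 ∉ [-0.1, 1.3) ⇒ out
candidate 4: (m,n)=(1,8) → π∥ = 1+8·λ ≈ 20.313708, π⊥ = 1+8·λ' ≈ -2.313708 ∉ [-0.1, 1.3) ⇒ out
candidate 5: (m,n)=(0,0) → π∥ = 0+0·λ ≈ 0.000000, π⊥ = 0+0·λ' ≈ 0.000000 ∈ [-0.1, 1.3) ⇒ IN Λ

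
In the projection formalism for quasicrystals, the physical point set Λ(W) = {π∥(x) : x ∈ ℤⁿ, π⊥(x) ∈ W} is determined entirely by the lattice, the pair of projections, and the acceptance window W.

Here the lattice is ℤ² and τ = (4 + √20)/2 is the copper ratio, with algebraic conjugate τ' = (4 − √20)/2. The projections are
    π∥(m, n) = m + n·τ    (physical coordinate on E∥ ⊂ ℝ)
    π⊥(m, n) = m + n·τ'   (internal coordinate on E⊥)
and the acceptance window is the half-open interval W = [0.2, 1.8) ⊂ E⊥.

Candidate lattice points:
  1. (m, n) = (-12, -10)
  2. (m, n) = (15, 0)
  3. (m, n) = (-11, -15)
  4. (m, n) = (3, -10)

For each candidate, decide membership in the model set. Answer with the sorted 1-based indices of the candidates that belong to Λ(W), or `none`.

none

Compute τ' = (4−√20)/2 = -0.236068, so π⊥(m,n) = m -0.236068·n.
[1] lift (-12,-10): star map gives -9.639320; window check 0.2 ≤ -9.639320 < 1.8 is false → out
[2] lift (15,0): star map gives 15.000000; window check 0.2 ≤ 15.000000 < 1.8 is false → out
[3] lift (-11,-15): star map gives -7.458980; window check 0.2 ≤ -7.458980 < 1.8 is false → out
[4] lift (3,-10): star map gives 5.360680; window check 0.2 ≤ 5.360680 < 1.8 is false → out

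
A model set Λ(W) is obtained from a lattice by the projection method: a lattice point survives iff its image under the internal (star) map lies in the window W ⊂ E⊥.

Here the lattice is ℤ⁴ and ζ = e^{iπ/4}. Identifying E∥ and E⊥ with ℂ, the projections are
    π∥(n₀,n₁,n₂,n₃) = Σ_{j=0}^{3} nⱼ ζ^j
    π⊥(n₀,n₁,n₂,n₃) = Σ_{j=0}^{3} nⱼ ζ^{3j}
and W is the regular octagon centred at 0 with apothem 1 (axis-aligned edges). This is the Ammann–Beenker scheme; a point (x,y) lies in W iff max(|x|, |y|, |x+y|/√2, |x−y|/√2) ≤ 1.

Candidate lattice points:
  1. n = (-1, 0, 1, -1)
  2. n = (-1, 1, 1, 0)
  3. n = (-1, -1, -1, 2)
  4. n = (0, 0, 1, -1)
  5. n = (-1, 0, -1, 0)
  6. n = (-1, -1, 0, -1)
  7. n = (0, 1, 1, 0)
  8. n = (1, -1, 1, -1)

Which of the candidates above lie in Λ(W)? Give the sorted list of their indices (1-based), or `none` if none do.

7

π⊥(n) = n₀ + n₁ζ³ + n₂ζ⁶ + n₃ζ⁹ where ζ = e^{iπ/4}.
#1 (-1, 0, 1, -1): internal (-1.7071, -1.7071); octagon support 2.4142 vs apothem 1 → ∉ W
#2 (-1, 1, 1, 0): internal (-1.7071, -0.2929); octagon support 1.7071 vs apothem 1 → ∉ W
#3 (-1, -1, -1, 2): internal (1.1213, 1.7071); octagon support 2.0000 vs apothem 1 → ∉ W
#4 (0, 0, 1, -1): internal (-0.7071, -1.7071); octagon support 1.7071 vs apothem 1 → ∉ W
#5 (-1, 0, -1, 0): internal (-1.0000, 1.0000); octagon support 1.4142 vs apothem 1 → ∉ W
#6 (-1, -1, 0, -1): internal (-1.0000, -1.4142); octagon support 1.7071 vs apothem 1 → ∉ W
#7 (0, 1, 1, 0): internal (-0.7071, -0.2929); octagon support 0.7071 vs apothem 1 → ∈ W
#8 (1, -1, 1, -1): internal (1.0000, -2.4142); octagon support 2.4142 vs apothem 1 → ∉ W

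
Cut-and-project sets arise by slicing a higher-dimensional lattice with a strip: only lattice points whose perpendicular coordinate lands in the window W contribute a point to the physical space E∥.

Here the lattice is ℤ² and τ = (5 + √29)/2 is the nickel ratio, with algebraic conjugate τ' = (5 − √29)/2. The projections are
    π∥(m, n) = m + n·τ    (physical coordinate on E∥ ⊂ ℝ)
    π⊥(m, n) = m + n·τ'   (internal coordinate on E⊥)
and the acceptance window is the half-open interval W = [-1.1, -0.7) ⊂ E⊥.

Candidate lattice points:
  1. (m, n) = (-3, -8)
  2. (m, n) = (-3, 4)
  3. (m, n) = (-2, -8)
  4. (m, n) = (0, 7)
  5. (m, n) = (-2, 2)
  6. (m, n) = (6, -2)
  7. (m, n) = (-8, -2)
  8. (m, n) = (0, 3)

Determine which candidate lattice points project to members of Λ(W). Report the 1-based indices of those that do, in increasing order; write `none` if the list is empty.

none

Numerically τ ≈ 5.19258 and τ' = −1/τ ≈ -0.19258.
#1 (-3,-8): internal coord -3 + (-8)·τ' = -1.45934; -1.45934 ∉ [-1.1, -0.7) → out
#2 (-3,4): internal coord -3 + (4)·τ' = -3.77033; -3.77033 ∉ [-1.1, -0.7) → out
#3 (-2,-8): internal coord -2 + (-8)·τ' = -0.45934; -0.45934 ∉ [-1.1, -0.7) → out
#4 (0,7): internal coord 0 + (7)·τ' = -1.34808; -1.34808 ∉ [-1.1, -0.7) → out
#5 (-2,2): internal coord -2 + (2)·τ' = -2.38516; -2.38516 ∉ [-1.1, -0.7) → out
#6 (6,-2): internal coord 6 + (-2)·τ' = +6.38516; +6.38516 ∉ [-1.1, -0.7) → out
#7 (-8,-2): internal coord -8 + (-2)·τ' = -7.61484; -7.61484 ∉ [-1.1, -0.7) → out
#8 (0,3): internal coord 0 + (3)·τ' = -0.57775; -0.57775 ∉ [-1.1, -0.7) → out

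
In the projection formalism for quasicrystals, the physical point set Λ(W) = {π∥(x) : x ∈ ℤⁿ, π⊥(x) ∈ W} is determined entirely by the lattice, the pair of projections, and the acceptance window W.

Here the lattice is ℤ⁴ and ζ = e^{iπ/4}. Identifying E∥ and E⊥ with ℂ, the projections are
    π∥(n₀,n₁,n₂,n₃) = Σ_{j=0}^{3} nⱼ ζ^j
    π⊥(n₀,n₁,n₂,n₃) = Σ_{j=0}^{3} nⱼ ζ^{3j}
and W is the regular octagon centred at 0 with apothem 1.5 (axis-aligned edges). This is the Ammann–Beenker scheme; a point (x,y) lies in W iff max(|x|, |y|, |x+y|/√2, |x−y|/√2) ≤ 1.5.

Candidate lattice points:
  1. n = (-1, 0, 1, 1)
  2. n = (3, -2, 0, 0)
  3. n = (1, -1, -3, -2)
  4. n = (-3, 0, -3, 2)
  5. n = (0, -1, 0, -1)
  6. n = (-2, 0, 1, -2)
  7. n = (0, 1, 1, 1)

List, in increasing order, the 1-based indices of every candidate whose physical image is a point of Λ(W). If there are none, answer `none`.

1, 3, 5, 7

Internal map: ζ^{3j} for j=0..3 gives (1,0), (−√2/2,√2/2), (0,−1), (√2/2,√2/2).
candidate 1: n = (-1, 0, 1, 1) → π⊥ ≈ (-0.292893, -0.292893); max(|x|,|y|,|x±y|/√2) = 0.414214 ≤ 1.5 ⇒ ∈ W
candidate 2: n = (3, -2, 0, 0) → π⊥ ≈ (+4.414214, -1.414214); max(|x|,|y|,|x±y|/√2) = 4.414214 > 1.5 ⇒ ∉ W
candidate 3: n = (1, -1, -3, -2) → π⊥ ≈ (+0.292893, +0.878680); max(|x|,|y|,|x±y|/√2) = 0.878680 ≤ 1.5 ⇒ ∈ W
candidate 4: n = (-3, 0, -3, 2) → π⊥ ≈ (-1.585786, +4.414214); max(|x|,|y|,|x±y|/√2) = 4.414214 > 1.5 ⇒ ∉ W
candidate 5: n = (0, -1, 0, -1) → π⊥ ≈ (+0.000000, -1.414214); max(|x|,|y|,|x±y|/√2) = 1.414214 ≤ 1.5 ⇒ ∈ W
candidate 6: n = (-2, 0, 1, -2) → π⊥ ≈ (-3.414214, -2.414214); max(|x|,|y|,|x±y|/√2) = 4.121320 > 1.5 ⇒ ∉ W
candidate 7: n = (0, 1, 1, 1) → π⊥ ≈ (+0.000000, +0.414214); max(|x|,|y|,|x±y|/√2) = 0.414214 ≤ 1.5 ⇒ ∈ W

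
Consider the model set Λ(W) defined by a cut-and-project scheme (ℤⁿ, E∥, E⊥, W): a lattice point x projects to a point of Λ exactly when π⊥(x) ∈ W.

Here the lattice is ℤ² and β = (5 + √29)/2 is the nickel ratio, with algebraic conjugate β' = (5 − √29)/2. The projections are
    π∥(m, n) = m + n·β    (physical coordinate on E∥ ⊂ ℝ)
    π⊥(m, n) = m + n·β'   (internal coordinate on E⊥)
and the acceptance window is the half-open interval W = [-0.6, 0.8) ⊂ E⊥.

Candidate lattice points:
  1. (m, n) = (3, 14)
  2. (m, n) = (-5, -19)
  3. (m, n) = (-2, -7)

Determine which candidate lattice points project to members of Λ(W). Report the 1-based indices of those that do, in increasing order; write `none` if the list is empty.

1

Compute β' = (5−√29)/2 = -0.19258, so π⊥(m,n) = m -0.19258·n.
#1 (3,14): internal coord 3 + (14)·β' = +0.30385; +0.30385 ∈ [-0.6, 0.8) → IN Λ
#2 (-5,-19): internal coord -5 + (-19)·β' = -1.34093; -1.34093 ∉ [-0.6, 0.8) → out
#3 (-2,-7): internal coord -2 + (-7)·β' = -0.65192; -0.65192 ∉ [-0.6, 0.8) → out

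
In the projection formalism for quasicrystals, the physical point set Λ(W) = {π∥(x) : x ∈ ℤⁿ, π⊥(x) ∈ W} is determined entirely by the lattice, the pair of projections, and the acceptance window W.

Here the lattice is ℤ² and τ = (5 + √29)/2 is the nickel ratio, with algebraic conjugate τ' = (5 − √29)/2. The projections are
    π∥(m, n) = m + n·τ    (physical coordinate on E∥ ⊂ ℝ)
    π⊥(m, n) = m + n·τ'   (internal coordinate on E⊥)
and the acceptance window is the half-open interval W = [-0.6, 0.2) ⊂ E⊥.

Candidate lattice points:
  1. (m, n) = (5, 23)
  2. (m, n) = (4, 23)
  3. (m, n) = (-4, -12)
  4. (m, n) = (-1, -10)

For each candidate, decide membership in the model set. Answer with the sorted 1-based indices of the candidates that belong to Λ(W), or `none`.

τ' = (5−√29)/2 ≈ -0.19258.
[1] lift (5,23): star map gives 0.57060; window check -0.6 ≤ 0.57060 < 0.2 is false → out
[2] lift (4,23): star map gives -0.42940; window check -0.6 ≤ -0.42940 < 0.2 is true → IN Λ
[3] lift (-4,-12): star map gives -1.68901; window check -0.6 ≤ -1.68901 < 0.2 is false → out
[4] lift (-1,-10): star map gives 0.92582; window check -0.6 ≤ 0.92582 < 0.2 is false → out

2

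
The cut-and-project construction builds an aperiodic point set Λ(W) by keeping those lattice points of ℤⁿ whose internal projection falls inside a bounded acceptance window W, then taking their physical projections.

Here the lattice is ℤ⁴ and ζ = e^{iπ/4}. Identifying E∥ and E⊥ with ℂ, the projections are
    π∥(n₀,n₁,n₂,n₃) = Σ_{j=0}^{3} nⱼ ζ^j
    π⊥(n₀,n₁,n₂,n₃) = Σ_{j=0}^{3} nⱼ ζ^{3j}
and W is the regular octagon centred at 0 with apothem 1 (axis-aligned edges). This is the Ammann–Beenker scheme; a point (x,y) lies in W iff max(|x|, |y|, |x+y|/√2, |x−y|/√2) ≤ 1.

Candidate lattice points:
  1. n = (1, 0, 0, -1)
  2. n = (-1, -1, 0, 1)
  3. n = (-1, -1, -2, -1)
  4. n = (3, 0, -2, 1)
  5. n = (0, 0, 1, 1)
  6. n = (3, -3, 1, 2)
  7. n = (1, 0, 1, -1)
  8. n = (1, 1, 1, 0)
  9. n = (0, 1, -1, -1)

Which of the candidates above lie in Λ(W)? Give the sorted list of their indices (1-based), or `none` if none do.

1, 2, 5, 8

Internal map: ζ^{3j} for j=0..3 gives (1,0), (−√2/2,√2/2), (0,−1), (√2/2,√2/2).
#1 (1, 0, 0, -1): internal (0.29289, -0.70711); octagon support 0.70711 vs apothem 1 → ∈ W
#2 (-1, -1, 0, 1): internal (0.41421, 0.00000); octagon support 0.41421 vs apothem 1 → ∈ W
#3 (-1, -1, -2, -1): internal (-1.00000, 0.58579); octagon support 1.12132 vs apothem 1 → ∉ W
#4 (3, 0, -2, 1): internal (3.70711, 2.70711); octagon support 4.53553 vs apothem 1 → ∉ W
#5 (0, 0, 1, 1): internal (0.70711, -0.29289); octagon support 0.70711 vs apothem 1 → ∈ W
#6 (3, -3, 1, 2): internal (6.53553, -1.70711); octagon support 6.53553 vs apothem 1 → ∉ W
#7 (1, 0, 1, -1): internal (0.29289, -1.70711); octagon support 1.70711 vs apothem 1 → ∉ W
#8 (1, 1, 1, 0): internal (0.29289, -0.29289); octagon support 0.41421 vs apothem 1 → ∈ W
#9 (0, 1, -1, -1): internal (-1.41421, 1.00000); octagon support 1.70711 vs apothem 1 → ∉ W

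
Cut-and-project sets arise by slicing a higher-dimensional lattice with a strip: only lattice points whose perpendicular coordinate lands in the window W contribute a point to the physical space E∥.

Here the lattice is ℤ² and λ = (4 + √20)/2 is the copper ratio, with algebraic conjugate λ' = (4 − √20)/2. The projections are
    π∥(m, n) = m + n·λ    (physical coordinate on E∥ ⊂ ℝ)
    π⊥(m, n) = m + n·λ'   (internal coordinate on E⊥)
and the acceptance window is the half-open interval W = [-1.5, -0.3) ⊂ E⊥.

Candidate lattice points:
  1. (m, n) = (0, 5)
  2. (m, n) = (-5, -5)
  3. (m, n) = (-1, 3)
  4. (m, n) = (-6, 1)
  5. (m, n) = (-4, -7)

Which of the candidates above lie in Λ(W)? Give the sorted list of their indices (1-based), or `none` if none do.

Compute λ' = (4−√20)/2 = -0.2361, so π⊥(m,n) = m -0.2361·n.
#1 (0,5): internal coord 0 + (5)·λ' = -1.1803; -1.1803 ∈ [-1.5, -0.3) → IN Λ
#2 (-5,-5): internal coord -5 + (-5)·λ' = -3.8197; -3.8197 ∉ [-1.5, -0.3) → out
#3 (-1,3): internal coord -1 + (3)·λ' = -1.7082; -1.7082 ∉ [-1.5, -0.3) → out
#4 (-6,1): internal coord -6 + (1)·λ' = -6.2361; -6.2361 ∉ [-1.5, -0.3) → out
#5 (-4,-7): internal coord -4 + (-7)·λ' = -2.3475; -2.3475 ∉ [-1.5, -0.3) → out

1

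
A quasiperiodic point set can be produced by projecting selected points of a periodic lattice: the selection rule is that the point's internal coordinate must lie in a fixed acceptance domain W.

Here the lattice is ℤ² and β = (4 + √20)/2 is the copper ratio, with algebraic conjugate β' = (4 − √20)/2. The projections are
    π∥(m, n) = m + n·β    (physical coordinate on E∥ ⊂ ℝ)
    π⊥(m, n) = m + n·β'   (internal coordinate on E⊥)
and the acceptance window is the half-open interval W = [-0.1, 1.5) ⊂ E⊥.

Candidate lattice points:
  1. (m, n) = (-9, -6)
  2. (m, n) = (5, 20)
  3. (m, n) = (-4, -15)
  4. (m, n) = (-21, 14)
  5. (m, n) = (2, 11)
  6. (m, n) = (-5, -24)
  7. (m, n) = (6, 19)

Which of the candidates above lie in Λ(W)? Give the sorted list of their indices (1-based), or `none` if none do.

2, 6

β' = (4−√20)/2 ≈ -0.236068.
#1 (-9,-6): internal coord -9 + (-6)·β' = -7.583592; -7.583592 ∉ [-0.1, 1.5) → out
#2 (5,20): internal coord 5 + (20)·β' = +0.278640; +0.278640 ∈ [-0.1, 1.5) → IN Λ
#3 (-4,-15): internal coord -4 + (-15)·β' = -0.458980; -0.458980 ∉ [-0.1, 1.5) → out
#4 (-21,14): internal coord -21 + (14)·β' = -24.304952; -24.304952 ∉ [-0.1, 1.5) → out
#5 (2,11): internal coord 2 + (11)·β' = -0.596748; -0.596748 ∉ [-0.1, 1.5) → out
#6 (-5,-24): internal coord -5 + (-24)·β' = +0.665631; +0.665631 ∈ [-0.1, 1.5) → IN Λ
#7 (6,19): internal coord 6 + (19)·β' = +1.514708; +1.514708 ∉ [-0.1, 1.5) → out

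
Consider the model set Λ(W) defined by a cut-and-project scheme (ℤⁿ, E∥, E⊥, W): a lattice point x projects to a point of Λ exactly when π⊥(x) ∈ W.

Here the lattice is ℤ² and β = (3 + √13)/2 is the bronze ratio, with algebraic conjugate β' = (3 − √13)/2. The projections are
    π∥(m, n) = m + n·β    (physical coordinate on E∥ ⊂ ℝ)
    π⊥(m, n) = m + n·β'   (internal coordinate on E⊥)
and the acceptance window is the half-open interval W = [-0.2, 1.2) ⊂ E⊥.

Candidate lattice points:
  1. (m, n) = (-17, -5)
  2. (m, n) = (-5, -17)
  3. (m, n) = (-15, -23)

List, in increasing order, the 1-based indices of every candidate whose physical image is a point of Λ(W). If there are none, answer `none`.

2

Numerically β ≈ 3.3028 and β' = −1/β ≈ -0.3028.
[1] lift (-17,-5): star map gives -15.4861; window check -0.2 ≤ -15.4861 < 1.2 is false → out
[2] lift (-5,-17): star map gives 0.1472; window check -0.2 ≤ 0.1472 < 1.2 is true → IN Λ
[3] lift (-15,-23): star map gives -8.0362; window check -0.2 ≤ -8.0362 < 1.2 is false → out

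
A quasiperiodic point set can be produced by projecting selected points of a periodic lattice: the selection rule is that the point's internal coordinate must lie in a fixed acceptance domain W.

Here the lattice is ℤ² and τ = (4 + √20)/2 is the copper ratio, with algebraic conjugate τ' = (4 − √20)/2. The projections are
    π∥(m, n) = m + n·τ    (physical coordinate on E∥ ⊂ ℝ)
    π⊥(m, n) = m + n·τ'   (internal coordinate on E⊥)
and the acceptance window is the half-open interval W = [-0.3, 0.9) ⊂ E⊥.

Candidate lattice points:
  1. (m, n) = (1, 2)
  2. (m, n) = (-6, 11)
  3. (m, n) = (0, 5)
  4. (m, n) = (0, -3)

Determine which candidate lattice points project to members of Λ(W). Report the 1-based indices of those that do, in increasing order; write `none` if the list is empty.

τ' = (4−√20)/2 ≈ -0.23607.
#1 (1,2): internal coord 1 + (2)·τ' = +0.52786; +0.52786 ∈ [-0.3, 0.9) → IN Λ
#2 (-6,11): internal coord -6 + (11)·τ' = -8.59675; -8.59675 ∉ [-0.3, 0.9) → out
#3 (0,5): internal coord 0 + (5)·τ' = -1.18034; -1.18034 ∉ [-0.3, 0.9) → out
#4 (0,-3): internal coord 0 + (-3)·τ' = +0.70820; +0.70820 ∈ [-0.3, 0.9) → IN Λ

1, 4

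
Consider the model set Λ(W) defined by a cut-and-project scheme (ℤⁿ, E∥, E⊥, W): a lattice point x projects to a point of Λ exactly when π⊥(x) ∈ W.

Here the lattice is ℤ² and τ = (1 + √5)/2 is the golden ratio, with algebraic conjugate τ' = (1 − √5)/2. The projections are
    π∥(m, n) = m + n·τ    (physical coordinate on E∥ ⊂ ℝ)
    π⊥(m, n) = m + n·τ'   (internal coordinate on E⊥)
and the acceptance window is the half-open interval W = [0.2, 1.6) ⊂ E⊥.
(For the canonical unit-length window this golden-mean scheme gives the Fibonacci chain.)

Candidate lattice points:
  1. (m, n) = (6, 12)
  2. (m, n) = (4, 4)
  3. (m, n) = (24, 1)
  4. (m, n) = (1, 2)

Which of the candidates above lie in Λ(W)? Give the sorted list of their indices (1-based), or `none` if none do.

Numerically τ ≈ 1.6180 and τ' = −1/τ ≈ -0.6180.
candidate 1: (m,n)=(6,12) → π∥ = 6+12·τ ≈ 25.4164, π⊥ = 6+12·τ' ≈ -1.4164 ∉ [0.2, 1.6) ⇒ out
candidate 2: (m,n)=(4,4) → π∥ = 4+4·τ ≈ 10.4721, π⊥ = 4+4·τ' ≈ 1.5279 ∈ [0.2, 1.6) ⇒ IN Λ
candidate 3: (m,n)=(24,1) → π∥ = 24+1·τ ≈ 25.6180, π⊥ = 24+1·τ' ≈ 23.3820 ∉ [0.2, 1.6) ⇒ out
candidate 4: (m,n)=(1,2) → π∥ = 1+2·τ ≈ 4.2361, π⊥ = 1+2·τ' ≈ -0.2361 ∉ [0.2, 1.6) ⇒ out

2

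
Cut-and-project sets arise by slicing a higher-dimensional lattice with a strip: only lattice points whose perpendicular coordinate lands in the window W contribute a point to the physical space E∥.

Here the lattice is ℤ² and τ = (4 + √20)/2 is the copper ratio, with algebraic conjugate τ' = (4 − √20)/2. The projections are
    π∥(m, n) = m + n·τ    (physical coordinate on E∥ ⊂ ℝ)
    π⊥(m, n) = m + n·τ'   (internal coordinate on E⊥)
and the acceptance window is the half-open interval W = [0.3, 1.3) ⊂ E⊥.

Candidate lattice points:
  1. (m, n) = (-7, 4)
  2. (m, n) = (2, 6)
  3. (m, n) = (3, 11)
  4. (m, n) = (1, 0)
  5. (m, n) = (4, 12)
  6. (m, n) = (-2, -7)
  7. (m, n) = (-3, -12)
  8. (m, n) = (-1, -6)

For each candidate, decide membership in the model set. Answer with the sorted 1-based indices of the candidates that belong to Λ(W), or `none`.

Compute τ' = (4−√20)/2 = -0.2361, so π⊥(m,n) = m -0.2361·n.
candidate 1: (m,n)=(-7,4) → π∥ = -7+4·τ ≈ 9.9443, π⊥ = -7+4·τ' ≈ -7.9443 ∉ [0.3, 1.3) ⇒ out
candidate 2: (m,n)=(2,6) → π∥ = 2+6·τ ≈ 27.4164, π⊥ = 2+6·τ' ≈ 0.5836 ∈ [0.3, 1.3) ⇒ IN Λ
candidate 3: (m,n)=(3,11) → π∥ = 3+11·τ ≈ 49.5967, π⊥ = 3+11·τ' ≈ 0.4033 ∈ [0.3, 1.3) ⇒ IN Λ
candidate 4: (m,n)=(1,0) → π∥ = 1+0·τ ≈ 1.0000, π⊥ = 1+0·τ' ≈ 1.0000 ∈ [0.3, 1.3) ⇒ IN Λ
candidate 5: (m,n)=(4,12) → π∥ = 4+12·τ ≈ 54.8328, π⊥ = 4+12·τ' ≈ 1.1672 ∈ [0.3, 1.3) ⇒ IN Λ
candidate 6: (m,n)=(-2,-7) → π∥ = -2-7·τ ≈ -31.6525, π⊥ = -2-7·τ' ≈ -0.3475 ∉ [0.3, 1.3) ⇒ out
candidate 7: (m,n)=(-3,-12) → π∥ = -3-12·τ ≈ -53.8328, π⊥ = -3-12·τ' ≈ -0.1672 ∉ [0.3, 1.3) ⇒ out
candidate 8: (m,n)=(-1,-6) → π∥ = -1-6·τ ≈ -26.4164, π⊥ = -1-6·τ' ≈ 0.4164 ∈ [0.3, 1.3) ⇒ IN Λ

2, 3, 4, 5, 8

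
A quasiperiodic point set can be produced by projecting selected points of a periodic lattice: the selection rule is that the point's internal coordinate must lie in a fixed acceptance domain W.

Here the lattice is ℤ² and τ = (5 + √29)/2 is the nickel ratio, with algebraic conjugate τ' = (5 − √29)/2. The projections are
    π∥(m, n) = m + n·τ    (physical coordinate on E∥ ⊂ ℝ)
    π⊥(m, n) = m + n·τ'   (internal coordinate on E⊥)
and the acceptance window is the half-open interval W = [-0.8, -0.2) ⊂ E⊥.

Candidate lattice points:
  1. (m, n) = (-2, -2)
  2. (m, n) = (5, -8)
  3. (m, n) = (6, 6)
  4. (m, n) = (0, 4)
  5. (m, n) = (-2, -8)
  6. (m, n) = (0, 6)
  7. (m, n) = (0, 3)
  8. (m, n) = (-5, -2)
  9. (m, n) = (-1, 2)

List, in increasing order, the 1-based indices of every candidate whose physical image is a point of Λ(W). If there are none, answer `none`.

4, 5, 7

Numerically τ ≈ 5.1926 and τ' = −1/τ ≈ -0.1926.
[1] lift (-2,-2): star map gives -1.6148; window check -0.8 ≤ -1.6148 < -0.2 is false → out
[2] lift (5,-8): star map gives 6.5407; window check -0.8 ≤ 6.5407 < -0.2 is false → out
[3] lift (6,6): star map gives 4.8445; window check -0.8 ≤ 4.8445 < -0.2 is false → out
[4] lift (0,4): star map gives -0.7703; window check -0.8 ≤ -0.7703 < -0.2 is true → IN Λ
[5] lift (-2,-8): star map gives -0.4593; window check -0.8 ≤ -0.4593 < -0.2 is true → IN Λ
[6] lift (0,6): star map gives -1.1555; window check -0.8 ≤ -1.1555 < -0.2 is false → out
[7] lift (0,3): star map gives -0.5777; window check -0.8 ≤ -0.5777 < -0.2 is true → IN Λ
[8] lift (-5,-2): star map gives -4.6148; window check -0.8 ≤ -4.6148 < -0.2 is false → out
[9] lift (-1,2): star map gives -1.3852; window check -0.8 ≤ -1.3852 < -0.2 is false → out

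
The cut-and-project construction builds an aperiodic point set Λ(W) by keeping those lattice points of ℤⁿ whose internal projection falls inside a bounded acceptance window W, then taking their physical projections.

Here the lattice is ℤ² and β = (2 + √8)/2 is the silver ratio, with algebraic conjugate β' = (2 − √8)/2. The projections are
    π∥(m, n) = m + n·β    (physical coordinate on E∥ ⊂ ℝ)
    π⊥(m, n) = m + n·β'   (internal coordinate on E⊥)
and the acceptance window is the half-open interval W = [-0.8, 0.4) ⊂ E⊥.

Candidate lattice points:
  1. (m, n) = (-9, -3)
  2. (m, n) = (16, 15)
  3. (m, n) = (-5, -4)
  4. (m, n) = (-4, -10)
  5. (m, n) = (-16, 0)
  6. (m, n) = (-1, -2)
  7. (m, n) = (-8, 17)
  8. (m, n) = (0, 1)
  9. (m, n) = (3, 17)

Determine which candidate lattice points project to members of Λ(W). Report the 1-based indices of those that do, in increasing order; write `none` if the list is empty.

β' = (2−√8)/2 ≈ -0.4142.
#1 (-9,-3): internal coord -9 + (-3)·β' = -7.7574; -7.7574 ∉ [-0.8, 0.4) → out
#2 (16,15): internal coord 16 + (15)·β' = +9.7868; +9.7868 ∉ [-0.8, 0.4) → out
#3 (-5,-4): internal coord -5 + (-4)·β' = -3.3431; -3.3431 ∉ [-0.8, 0.4) → out
#4 (-4,-10): internal coord -4 + (-10)·β' = +0.1421; +0.1421 ∈ [-0.8, 0.4) → IN Λ
#5 (-16,0): internal coord -16 + (0)·β' = -16.0000; -16.0000 ∉ [-0.8, 0.4) → out
#6 (-1,-2): internal coord -1 + (-2)·β' = -0.1716; -0.1716 ∈ [-0.8, 0.4) → IN Λ
#7 (-8,17): internal coord -8 + (17)·β' = -15.0416; -15.0416 ∉ [-0.8, 0.4) → out
#8 (0,1): internal coord 0 + (1)·β' = -0.4142; -0.4142 ∈ [-0.8, 0.4) → IN Λ
#9 (3,17): internal coord 3 + (17)·β' = -4.0416; -4.0416 ∉ [-0.8, 0.4) → out

4, 6, 8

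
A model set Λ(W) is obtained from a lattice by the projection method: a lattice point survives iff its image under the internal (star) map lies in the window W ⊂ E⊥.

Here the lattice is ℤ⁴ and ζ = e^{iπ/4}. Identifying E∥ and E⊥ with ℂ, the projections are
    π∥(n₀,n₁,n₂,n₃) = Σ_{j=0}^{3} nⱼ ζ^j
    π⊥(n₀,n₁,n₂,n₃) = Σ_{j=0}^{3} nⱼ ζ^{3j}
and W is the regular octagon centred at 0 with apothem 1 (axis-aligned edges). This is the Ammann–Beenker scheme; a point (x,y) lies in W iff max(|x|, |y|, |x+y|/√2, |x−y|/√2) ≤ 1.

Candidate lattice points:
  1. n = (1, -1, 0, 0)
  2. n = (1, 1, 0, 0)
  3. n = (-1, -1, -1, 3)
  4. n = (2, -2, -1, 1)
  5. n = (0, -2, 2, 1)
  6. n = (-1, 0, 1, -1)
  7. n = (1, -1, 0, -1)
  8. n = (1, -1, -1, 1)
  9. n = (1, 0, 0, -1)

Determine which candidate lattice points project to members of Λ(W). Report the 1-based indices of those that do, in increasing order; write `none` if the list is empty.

2, 9

π⊥(n) = n₀ + n₁ζ³ + n₂ζ⁶ + n₃ζ⁹ where ζ = e^{iπ/4}.
candidate 1: n = (1, -1, 0, 0) → π⊥ ≈ (+1.70711, -0.70711); max(|x|,|y|,|x±y|/√2) = 1.70711 > 1 ⇒ ∉ W
candidate 2: n = (1, 1, 0, 0) → π⊥ ≈ (+0.29289, +0.70711); max(|x|,|y|,|x±y|/√2) = 0.70711 ≤ 1 ⇒ ∈ W
candidate 3: n = (-1, -1, -1, 3) → π⊥ ≈ (+1.82843, +2.41421); max(|x|,|y|,|x±y|/√2) = 3.00000 > 1 ⇒ ∉ W
candidate 4: n = (2, -2, -1, 1) → π⊥ ≈ (+4.12132, +0.29289); max(|x|,|y|,|x±y|/√2) = 4.12132 > 1 ⇒ ∉ W
candidate 5: n = (0, -2, 2, 1) → π⊥ ≈ (+2.12132, -2.70711); max(|x|,|y|,|x±y|/√2) = 3.41421 > 1 ⇒ ∉ W
candidate 6: n = (-1, 0, 1, -1) → π⊥ ≈ (-1.70711, -1.70711); max(|x|,|y|,|x±y|/√2) = 2.41421 > 1 ⇒ ∉ W
candidate 7: n = (1, -1, 0, -1) → π⊥ ≈ (+1.00000, -1.41421); max(|x|,|y|,|x±y|/√2) = 1.70711 > 1 ⇒ ∉ W
candidate 8: n = (1, -1, -1, 1) → π⊥ ≈ (+2.41421, +1.00000); max(|x|,|y|,|x±y|/√2) = 2.41421 > 1 ⇒ ∉ W
candidate 9: n = (1, 0, 0, -1) → π⊥ ≈ (+0.29289, -0.70711); max(|x|,|y|,|x±y|/√2) = 0.70711 ≤ 1 ⇒ ∈ W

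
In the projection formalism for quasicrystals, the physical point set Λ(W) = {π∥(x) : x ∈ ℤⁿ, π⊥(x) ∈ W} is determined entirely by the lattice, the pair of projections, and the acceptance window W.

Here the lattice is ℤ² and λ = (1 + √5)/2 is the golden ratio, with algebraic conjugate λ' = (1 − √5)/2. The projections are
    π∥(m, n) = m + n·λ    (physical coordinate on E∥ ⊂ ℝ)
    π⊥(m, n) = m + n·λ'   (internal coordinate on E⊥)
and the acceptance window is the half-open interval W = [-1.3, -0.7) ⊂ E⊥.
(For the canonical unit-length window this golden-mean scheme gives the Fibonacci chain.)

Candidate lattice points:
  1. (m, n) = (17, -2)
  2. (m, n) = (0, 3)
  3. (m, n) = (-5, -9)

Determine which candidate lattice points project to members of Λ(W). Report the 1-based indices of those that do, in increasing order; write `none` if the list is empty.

none

Numerically λ ≈ 1.618034 and λ' = −1/λ ≈ -0.618034.
[1] lift (17,-2): star map gives 18.236068; window check -1.3 ≤ 18.236068 < -0.7 is false → out
[2] lift (0,3): star map gives -1.854102; window check -1.3 ≤ -1.854102 < -0.7 is false → out
[3] lift (-5,-9): star map gives 0.562306; window check -1.3 ≤ 0.562306 < -0.7 is false → out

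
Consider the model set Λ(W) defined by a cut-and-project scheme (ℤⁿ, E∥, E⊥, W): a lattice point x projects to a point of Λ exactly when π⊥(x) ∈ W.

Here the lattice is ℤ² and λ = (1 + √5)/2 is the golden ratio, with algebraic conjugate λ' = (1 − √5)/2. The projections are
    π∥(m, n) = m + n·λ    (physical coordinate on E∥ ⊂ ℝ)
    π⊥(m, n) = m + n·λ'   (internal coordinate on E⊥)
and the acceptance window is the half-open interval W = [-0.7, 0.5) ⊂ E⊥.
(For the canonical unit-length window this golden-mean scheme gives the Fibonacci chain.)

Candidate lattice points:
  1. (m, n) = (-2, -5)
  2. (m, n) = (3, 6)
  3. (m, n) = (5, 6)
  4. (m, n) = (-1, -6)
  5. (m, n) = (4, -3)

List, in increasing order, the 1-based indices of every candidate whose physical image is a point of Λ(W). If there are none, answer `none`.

λ' = (1−√5)/2 ≈ -0.618034.
[1] lift (-2,-5): star map gives 1.090170; window check -0.7 ≤ 1.090170 < 0.5 is false → out
[2] lift (3,6): star map gives -0.708204; window check -0.7 ≤ -0.708204 < 0.5 is false → out
[3] lift (5,6): star map gives 1.291796; window check -0.7 ≤ 1.291796 < 0.5 is false → out
[4] lift (-1,-6): star map gives 2.708204; window check -0.7 ≤ 2.708204 < 0.5 is false → out
[5] lift (4,-3): star map gives 5.854102; window check -0.7 ≤ 5.854102 < 0.5 is false → out

none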